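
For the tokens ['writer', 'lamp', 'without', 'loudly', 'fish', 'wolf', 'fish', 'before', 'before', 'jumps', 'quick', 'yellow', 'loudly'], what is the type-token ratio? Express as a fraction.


Tokens: 13
Unique types: ('before', 'fish', 'jumps', 'lamp', 'loudly', 'quick', 'without', 'wolf', 'writer', 'yellow') = 10
TTR = 10/13
Already in lowest terms.

10/13


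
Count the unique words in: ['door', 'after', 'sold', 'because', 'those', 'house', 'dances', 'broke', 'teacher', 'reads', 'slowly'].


Listing all tokens and tracking unique types:
  Token 1: 'door' -> NEW (unique so far: 1)
  Token 2: 'after' -> NEW (unique so far: 2)
  Token 3: 'sold' -> NEW (unique so far: 3)
  Token 4: 'because' -> NEW (unique so far: 4)
  Token 5: 'those' -> NEW (unique so far: 5)
  Token 6: 'house' -> NEW (unique so far: 6)
  Token 7: 'dances' -> NEW (unique so far: 7)
  Token 8: 'broke' -> NEW (unique so far: 8)
  Token 9: 'teacher' -> NEW (unique so far: 9)
  Token 10: 'reads' -> NEW (unique so far: 10)
  Token 11: 'slowly' -> NEW (unique so far: 11)
Unique types: ('after', 'because', 'broke', 'dances', 'door', 'house', 'reads', 'slowly', 'sold', 'teacher', 'those')
Vocabulary size: 11

11


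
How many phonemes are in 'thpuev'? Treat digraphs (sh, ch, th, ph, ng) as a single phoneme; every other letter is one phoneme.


Parsing 'thpuev' greedily, digraphs first:
  'th' -> digraph (1 consonant phoneme) (phonemes so far: 1)
  'p' -> consonant phoneme (phonemes so far: 2)
  'u' -> vowel phoneme (phonemes so far: 3)
  'e' -> vowel phoneme (phonemes so far: 4)
  'v' -> consonant phoneme (phonemes so far: 5)
Total phonemes: 5

5


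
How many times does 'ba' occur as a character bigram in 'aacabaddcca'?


Scanning 'aacabaddcca' for bigram 'ba':
  Position 0: 'aa' -> no
  Position 1: 'ac' -> no
  Position 2: 'ca' -> no
  Position 3: 'ab' -> no
  Position 4: 'ba' -> MATCH
  Position 5: 'ad' -> no
  Position 6: 'dd' -> no
  Position 7: 'dc' -> no
  Position 8: 'cc' -> no
  Position 9: 'ca' -> no
Total matches: 1

1


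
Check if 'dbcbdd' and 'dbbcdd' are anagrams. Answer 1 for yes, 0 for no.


Sort characters of 'dbcbdd': 'bbcddd'
Sort characters of 'dbbcdd': 'bbcddd'
Sorted forms match -> they ARE anagrams
Result: 1

1


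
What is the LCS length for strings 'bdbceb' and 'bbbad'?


DP table for LCS of 'bdbceb' and 'bbbad':
       b  b  b  a  d
    0  0  0  0  0  0
  b 0  1  1  1  1  1
  d 0  1  1  1  1  2
  b 0  1  2  2  2  2
  c 0  1  2  2  2  2
  e 0  1  2  2  2  2
  b 0  1  2  3  3  3
LCS: 'bbb'
LCS length = 3

3


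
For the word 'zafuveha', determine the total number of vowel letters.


Scanning each character of 'zafuveha':
  Position 1: 'z' -> consonant (running count: 0)
  Position 2: 'a' -> vowel (running count: 1)
  Position 3: 'f' -> consonant (running count: 1)
  Position 4: 'u' -> vowel (running count: 2)
  Position 5: 'v' -> consonant (running count: 2)
  Position 6: 'e' -> vowel (running count: 3)
  Position 7: 'h' -> consonant (running count: 3)
  Position 8: 'a' -> vowel (running count: 4)
Total vowels: 4

4


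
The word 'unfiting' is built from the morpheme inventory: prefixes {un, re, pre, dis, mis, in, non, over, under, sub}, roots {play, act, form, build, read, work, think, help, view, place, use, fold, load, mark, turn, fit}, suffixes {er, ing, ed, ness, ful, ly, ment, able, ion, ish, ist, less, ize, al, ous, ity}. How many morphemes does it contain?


Segmenting 'unfiting' against the inventory:
  'un' -> prefix (morpheme 1)
  'fit' -> root (morpheme 2)
  'ing' -> suffix (morpheme 3)
Total morphemes: 3

3


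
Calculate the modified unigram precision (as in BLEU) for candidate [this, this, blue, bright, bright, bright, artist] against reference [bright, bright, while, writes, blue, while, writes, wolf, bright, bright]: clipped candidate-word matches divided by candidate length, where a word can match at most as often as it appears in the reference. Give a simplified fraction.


Reference word counts: {'blue': 1, 'bright': 4, 'while': 2, 'wolf': 1, 'writes': 2}
Checking each candidate word (with clipping):
  'this' -> not in reference -> no match (matches: 0)
  'this' -> not in reference -> no match (matches: 0)
  'blue' -> in reference (ref count 1, used 1/1) -> match (matches: 1)
  'bright' -> in reference (ref count 4, used 1/4) -> match (matches: 2)
  'bright' -> in reference (ref count 4, used 2/4) -> match (matches: 3)
  'bright' -> in reference (ref count 4, used 3/4) -> match (matches: 4)
  'artist' -> not in reference -> no match (matches: 4)
Clipped matches: 4, Candidate length: 7
Precision = 4/7

4/7


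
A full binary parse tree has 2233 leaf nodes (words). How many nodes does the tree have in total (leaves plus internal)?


Leaf nodes (terminals): 2233
Internal nodes = n - 1 = 2233 - 1 = 2232
Total = leaves + internal = 2233 + 2232 = 4465

4465


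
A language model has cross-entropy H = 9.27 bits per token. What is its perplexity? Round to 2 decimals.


Perplexity formula: PP = 2^H
H = 9.27
PP = 2^9.27
Decompose: 2^9.27 = 2^9 * 2^0.27
2^9 = 512, 2^0.27 ~ 1.2058078
PP ~ 512 * 1.2058078 = 617.3735936
Rounded to 2 decimals: 617.37

617.37


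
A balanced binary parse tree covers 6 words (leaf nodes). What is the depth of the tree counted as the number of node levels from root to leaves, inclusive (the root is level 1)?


In a balanced binary tree with n leaves the deepest leaf is ceil(log2(n)) edges below the root,
so counting node levels inclusive of root and leaves gives ceil(log2(n)) + 1 levels.
log2(6) = 2.5850
ceil(2.5850) = 3
levels = 3 + 1 = 4

4


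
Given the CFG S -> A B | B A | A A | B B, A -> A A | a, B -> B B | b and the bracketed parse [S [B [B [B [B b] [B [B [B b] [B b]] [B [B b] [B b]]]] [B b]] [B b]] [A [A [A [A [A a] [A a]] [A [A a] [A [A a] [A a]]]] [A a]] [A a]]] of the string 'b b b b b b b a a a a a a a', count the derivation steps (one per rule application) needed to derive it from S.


Every bracketed nonterminal node [X ...] in the tree is produced by exactly one rule application.
Reading the tree off as a leftmost derivation:
  Step 1: S  =>  B A   (applied S -> B A)
  Step 2: B A  =>  B B A   (applied B -> B B)
  Step 3: B B A  =>  B B B A   (applied B -> B B)
  Step 4: B B B A  =>  B B B B A   (applied B -> B B)
  Step 5: B B B B A  =>  b B B B A   (applied B -> b)
  Step 6: b B B B A  =>  b B B B B A   (applied B -> B B)
  Step 7: b B B B B A  =>  b B B B B B A   (applied B -> B B)
  Step 8: b B B B B B A  =>  b b B B B B A   (applied B -> b)
  Step 9: b b B B B B A  =>  b b b B B B A   (applied B -> b)
  Step 10: b b b B B B A  =>  b b b B B B B A   (applied B -> B B)
  Step 11: b b b B B B B A  =>  b b b b B B B A   (applied B -> b)
  Step 12: b b b b B B B A  =>  b b b b b B B A   (applied B -> b)
  Step 13: b b b b b B B A  =>  b b b b b b B A   (applied B -> b)
  Step 14: b b b b b b B A  =>  b b b b b b b A   (applied B -> b)
  Step 15: b b b b b b b A  =>  b b b b b b b A A   (applied A -> A A)
  Step 16: b b b b b b b A A  =>  b b b b b b b A A A   (applied A -> A A)
  Step 17: b b b b b b b A A A  =>  b b b b b b b A A A A   (applied A -> A A)
  Step 18: b b b b b b b A A A A  =>  b b b b b b b A A A A A   (applied A -> A A)
  Step 19: b b b b b b b A A A A A  =>  b b b b b b b a A A A A   (applied A -> a)
  Step 20: b b b b b b b a A A A A  =>  b b b b b b b a a A A A   (applied A -> a)
  Step 21: b b b b b b b a a A A A  =>  b b b b b b b a a A A A A   (applied A -> A A)
  Step 22: b b b b b b b a a A A A A  =>  b b b b b b b a a a A A A   (applied A -> a)
  Step 23: b b b b b b b a a a A A A  =>  b b b b b b b a a a A A A A   (applied A -> A A)
  Step 24: b b b b b b b a a a A A A A  =>  b b b b b b b a a a a A A A   (applied A -> a)
  Step 25: b b b b b b b a a a a A A A  =>  b b b b b b b a a a a a A A   (applied A -> a)
  Step 26: b b b b b b b a a a a a A A  =>  b b b b b b b a a a a a a A   (applied A -> a)
  Step 27: b b b b b b b a a a a a a A  =>  b b b b b b b a a a a a a a   (applied A -> a)
Final yield: b b b b b b b a a a a a a a
Total rewrite steps: 27

27


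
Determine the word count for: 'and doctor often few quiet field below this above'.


Counting words by splitting on spaces:
  Word 1: 'and'
  Word 2: 'doctor'
  Word 3: 'often'
  Word 4: 'few'
  Word 5: 'quiet'
  Word 6: 'field'
  Word 7: 'below'
  Word 8: 'this'
  Word 9: 'above'
Total words: 9

9


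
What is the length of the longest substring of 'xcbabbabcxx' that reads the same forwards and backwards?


Scanning 'xcbabbabcxx' for palindromic substrings.
Substring at positions 0-9: 'xcbabbabcx'.
Check: reverse('xcbabbabcx') = 'xcbabbabcx' -> palindrome confirmed.
Neighbouring characters ('-' / 'x') break symmetry, so it cannot extend further.
No longer palindromic substring exists; longest length = 10

10


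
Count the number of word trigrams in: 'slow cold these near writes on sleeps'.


Word trigrams from [7] words:
  Trigram 1: (slow cold these)
  Trigram 2: (cold these near)
  Trigram 3: (these near writes)
  Trigram 4: (near writes on)
  Trigram 5: (writes on sleeps)
Total word trigrams: 7 - 2 = 5

5


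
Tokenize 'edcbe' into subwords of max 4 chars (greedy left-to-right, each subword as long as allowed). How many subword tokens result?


'edcbe' has 5 characters.
Chunking with max size 4:
  Chunk 1: 'edcb' (positions 0-3)
  Chunk 2: 'e' (positions 4-4)
Total chunks: ceil(5 / 4) = 2

2


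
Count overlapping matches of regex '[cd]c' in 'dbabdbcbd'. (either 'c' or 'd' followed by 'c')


Pattern: [cd]c means either 'c' or 'd' followed by 'c'.
Scanning 'dbabdbcbd' position-by-position:
  Pos 0: window 'db' -> no
  Pos 1: window 'ba' -> no
  Pos 2: window 'ab' -> no
  Pos 3: window 'bd' -> no
  Pos 4: window 'db' -> no
  Pos 5: window 'bc' -> no
  Pos 6: window 'cb' -> no
  Pos 7: window 'bd' -> no
  Pos 8: window 'd' -> no
Total matches: 0

0


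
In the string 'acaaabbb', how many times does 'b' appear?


Scanning 'acaaabbb' for 'b':
  Position 5: 'b' -> MATCH (count: 1)
  Position 6: 'b' -> MATCH (count: 2)
  Position 7: 'b' -> MATCH (count: 3)
Total occurrences of 'b': 3

3


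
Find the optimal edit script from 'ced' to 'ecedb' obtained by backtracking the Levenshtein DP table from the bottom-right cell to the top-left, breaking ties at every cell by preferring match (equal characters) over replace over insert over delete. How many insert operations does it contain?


Edit distance = 2. Backtracking from cell (3, 5) with preference match > replace > insert > delete,
then listing the resulting alignment 'ced' -> 'ecedb' left to right:
  Step 1: insert 'e' [insertion #1]
  Step 2: keep 'c'
  Step 3: keep 'e'
  Step 4: keep 'd'
  Step 5: insert 'b' [insertion #2]
Total insertions: 2

2


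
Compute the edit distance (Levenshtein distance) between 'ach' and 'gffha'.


Building DP table for s1='ach' (len 3) and s2='gffha' (len 5):
       g  f  f  h  a
    0  1  2  3  4  5
  a 1  1  2  3  4  4
  c 2  2  2  3  4  5
  h 3  3  3  3  3  4
Edit distance = dp[3][5] = 4

4


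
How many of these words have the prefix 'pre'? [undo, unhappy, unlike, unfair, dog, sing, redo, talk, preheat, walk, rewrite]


Checking each word for prefix 'pre':
  'undo' -> no (count: 0)
  'unhappy' -> no (count: 0)
  'unlike' -> no (count: 0)
  'unfair' -> no (count: 0)
  'dog' -> no (count: 0)
  'sing' -> no (count: 0)
  'redo' -> no (count: 0)
  'talk' -> no (count: 0)
  'preheat' -> YES, starts with 'pre' (count: 1)
  'walk' -> no (count: 1)
  'rewrite' -> no (count: 1)
Total with prefix 'pre': 1

1


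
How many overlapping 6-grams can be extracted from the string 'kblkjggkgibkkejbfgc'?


String 'kblkjggkgibkkejbfgc' has length L = 19.
Number of overlapping n-grams = L - n + 1
Substituting: 19 - 6 + 1 = 14

14


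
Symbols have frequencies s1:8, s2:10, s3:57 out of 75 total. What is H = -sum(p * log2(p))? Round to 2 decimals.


Computing entropy H = -sum(p_i * log2(p_i)):
  s1: p = 8/75 = 0.1067, -p*log2(p) = 0.3444
  s2: p = 10/75 = 0.1333, -p*log2(p) = 0.3876
  s3: p = 57/75 = 0.7600, -p*log2(p) = 0.3009
H = sum of terms = 1.0329
Rounded to 2 decimals: 1.03

1.03


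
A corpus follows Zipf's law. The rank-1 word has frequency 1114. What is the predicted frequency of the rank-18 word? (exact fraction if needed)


Zipf's law: freq(rank) = f1 / rank
f1 = 1114, rank = 18
freq = 1114 / 18
GCD(1114, 18) = 2
Simplified: 557/9

557/9


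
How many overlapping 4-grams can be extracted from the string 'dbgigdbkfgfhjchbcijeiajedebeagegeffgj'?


String 'dbgigdbkfgfhjchbcijeiajedebeagegeffgj' has length L = 37.
Number of overlapping n-grams = L - n + 1
Substituting: 37 - 4 + 1 = 34

34


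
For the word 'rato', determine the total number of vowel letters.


Scanning each character of 'rato':
  Position 1: 'r' -> consonant (running count: 0)
  Position 2: 'a' -> vowel (running count: 1)
  Position 3: 't' -> consonant (running count: 1)
  Position 4: 'o' -> vowel (running count: 2)
Total vowels: 2

2


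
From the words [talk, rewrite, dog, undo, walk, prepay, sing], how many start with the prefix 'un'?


Checking each word for prefix 'un':
  'talk' -> no (count: 0)
  'rewrite' -> no (count: 0)
  'dog' -> no (count: 0)
  'undo' -> YES, starts with 'un' (count: 1)
  'walk' -> no (count: 1)
  'prepay' -> no (count: 1)
  'sing' -> no (count: 1)
Total with prefix 'un': 1

1


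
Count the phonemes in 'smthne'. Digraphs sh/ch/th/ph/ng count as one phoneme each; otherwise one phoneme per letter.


Parsing 'smthne' greedily, digraphs first:
  's' -> consonant phoneme (phonemes so far: 1)
  'm' -> consonant phoneme (phonemes so far: 2)
  'th' -> digraph (1 consonant phoneme) (phonemes so far: 3)
  'n' -> consonant phoneme (phonemes so far: 4)
  'e' -> vowel phoneme (phonemes so far: 5)
Total phonemes: 5

5


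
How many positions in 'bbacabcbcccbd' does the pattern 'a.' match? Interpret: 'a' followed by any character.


Pattern: a. means 'a' followed by any character.
Scanning 'bbacabcbcccbd' position-by-position:
  Pos 0: window 'bb' -> no
  Pos 1: window 'ba' -> no
  Pos 2: window 'ac' -> MATCH
  Pos 3: window 'ca' -> no
  Pos 4: window 'ab' -> MATCH
  Pos 5: window 'bc' -> no
  Pos 6: window 'cb' -> no
  Pos 7: window 'bc' -> no
  Pos 8: window 'cc' -> no
  Pos 9: window 'cc' -> no
  Pos 10: window 'cb' -> no
  Pos 11: window 'bd' -> no
  Pos 12: window 'd' -> no
Total matches: 2

2


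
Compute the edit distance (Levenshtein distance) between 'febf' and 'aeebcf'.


Building DP table for s1='febf' (len 4) and s2='aeebcf' (len 6):
       a  e  e  b  c  f
    0  1  2  3  4  5  6
  f 1  1  2  3  4  5  5
  e 2  2  1  2  3  4  5
  b 3  3  2  2  2  3  4
  f 4  4  3  3  3  3  3
Edit distance = dp[4][6] = 3

3


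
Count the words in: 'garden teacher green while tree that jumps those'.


Counting words by splitting on spaces:
  Word 1: 'garden'
  Word 2: 'teacher'
  Word 3: 'green'
  Word 4: 'while'
  Word 5: 'tree'
  Word 6: 'that'
  Word 7: 'jumps'
  Word 8: 'those'
Total words: 8

8


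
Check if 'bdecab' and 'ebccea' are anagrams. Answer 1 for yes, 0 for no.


Sort characters of 'bdecab': 'abbcde'
Sort characters of 'ebccea': 'abccee'
Sorted forms differ -> they are NOT anagrams
Result: 0

0


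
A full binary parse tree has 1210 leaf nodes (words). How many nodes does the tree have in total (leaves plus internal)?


Leaf nodes (terminals): 1210
Internal nodes = n - 1 = 1210 - 1 = 1209
Total = leaves + internal = 1210 + 1209 = 2419

2419


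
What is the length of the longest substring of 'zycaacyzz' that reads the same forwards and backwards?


Scanning 'zycaacyzz' for palindromic substrings.
Substring at positions 0-7: 'zycaacyz'.
Check: reverse('zycaacyz') = 'zycaacyz' -> palindrome confirmed.
Neighbouring characters ('-' / 'z') break symmetry, so it cannot extend further.
No longer palindromic substring exists; longest length = 8

8


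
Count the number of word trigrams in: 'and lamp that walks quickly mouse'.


Word trigrams from [6] words:
  Trigram 1: (and lamp that)
  Trigram 2: (lamp that walks)
  Trigram 3: (that walks quickly)
  Trigram 4: (walks quickly mouse)
Total word trigrams: 6 - 2 = 4

4


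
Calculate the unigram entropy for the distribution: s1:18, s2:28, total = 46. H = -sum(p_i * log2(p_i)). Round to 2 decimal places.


Computing entropy H = -sum(p_i * log2(p_i)):
  s1: p = 18/46 = 0.3913, -p*log2(p) = 0.5297
  s2: p = 28/46 = 0.6087, -p*log2(p) = 0.4360
H = sum of terms = 0.9657
Rounded to 2 decimals: 0.97

0.97


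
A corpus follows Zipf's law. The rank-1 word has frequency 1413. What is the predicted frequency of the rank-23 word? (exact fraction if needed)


Zipf's law: freq(rank) = f1 / rank
f1 = 1413, rank = 23
freq = 1413 / 23
GCD(1413, 23) = 1
Simplified: 1413/23

1413/23


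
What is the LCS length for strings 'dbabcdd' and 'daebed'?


DP table for LCS of 'dbabcdd' and 'daebed':
       d  a  e  b  e  d
    0  0  0  0  0  0  0
  d 0  1  1  1  1  1  1
  b 0  1  1  1  2  2  2
  a 0  1  2  2  2  2  2
  b 0  1  2  2  3  3  3
  c 0  1  2  2  3  3  3
  d 0  1  2  2  3  3  4
  d 0  1  2  2  3  3  4
LCS: 'dabd'
LCS length = 4

4


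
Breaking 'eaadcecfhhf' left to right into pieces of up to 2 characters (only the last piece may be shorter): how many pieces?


'eaadcecfhhf' has 11 characters.
Chunking with max size 2:
  Chunk 1: 'ea' (positions 0-1)
  Chunk 2: 'ad' (positions 2-3)
  Chunk 3: 'ce' (positions 4-5)
  Chunk 4: 'cf' (positions 6-7)
  Chunk 5: 'hh' (positions 8-9)
  Chunk 6: 'f' (positions 10-10)
Total chunks: ceil(11 / 2) = 6

6


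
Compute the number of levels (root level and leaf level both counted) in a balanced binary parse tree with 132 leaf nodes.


In a balanced binary tree with n leaves the deepest leaf is ceil(log2(n)) edges below the root,
so counting node levels inclusive of root and leaves gives ceil(log2(n)) + 1 levels.
log2(132) = 7.0444
ceil(7.0444) = 8
levels = 8 + 1 = 9

9


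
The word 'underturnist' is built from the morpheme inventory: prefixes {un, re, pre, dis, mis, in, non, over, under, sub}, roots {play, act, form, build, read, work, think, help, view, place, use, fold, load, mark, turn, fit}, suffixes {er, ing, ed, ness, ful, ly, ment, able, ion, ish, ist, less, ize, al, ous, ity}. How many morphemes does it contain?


Segmenting 'underturnist' against the inventory:
  'under' -> prefix (morpheme 1)
  'turn' -> root (morpheme 2)
  'ist' -> suffix (morpheme 3)
Total morphemes: 3

3


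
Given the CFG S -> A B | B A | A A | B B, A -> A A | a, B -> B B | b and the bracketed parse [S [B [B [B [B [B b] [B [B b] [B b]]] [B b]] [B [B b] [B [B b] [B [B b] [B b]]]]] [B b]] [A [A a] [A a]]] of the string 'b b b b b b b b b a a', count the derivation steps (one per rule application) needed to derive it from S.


Every bracketed nonterminal node [X ...] in the tree is produced by exactly one rule application.
Reading the tree off as a leftmost derivation:
  Step 1: S  =>  B A   (applied S -> B A)
  Step 2: B A  =>  B B A   (applied B -> B B)
  Step 3: B B A  =>  B B B A   (applied B -> B B)
  Step 4: B B B A  =>  B B B B A   (applied B -> B B)
  Step 5: B B B B A  =>  B B B B B A   (applied B -> B B)
  Step 6: B B B B B A  =>  b B B B B A   (applied B -> b)
  Step 7: b B B B B A  =>  b B B B B B A   (applied B -> B B)
  Step 8: b B B B B B A  =>  b b B B B B A   (applied B -> b)
  Step 9: b b B B B B A  =>  b b b B B B A   (applied B -> b)
  Step 10: b b b B B B A  =>  b b b b B B A   (applied B -> b)
  Step 11: b b b b B B A  =>  b b b b B B B A   (applied B -> B B)
  Step 12: b b b b B B B A  =>  b b b b b B B A   (applied B -> b)
  Step 13: b b b b b B B A  =>  b b b b b B B B A   (applied B -> B B)
  Step 14: b b b b b B B B A  =>  b b b b b b B B A   (applied B -> b)
  Step 15: b b b b b b B B A  =>  b b b b b b B B B A   (applied B -> B B)
  Step 16: b b b b b b B B B A  =>  b b b b b b b B B A   (applied B -> b)
  Step 17: b b b b b b b B B A  =>  b b b b b b b b B A   (applied B -> b)
  Step 18: b b b b b b b b B A  =>  b b b b b b b b b A   (applied B -> b)
  Step 19: b b b b b b b b b A  =>  b b b b b b b b b A A   (applied A -> A A)
  Step 20: b b b b b b b b b A A  =>  b b b b b b b b b a A   (applied A -> a)
  Step 21: b b b b b b b b b a A  =>  b b b b b b b b b a a   (applied A -> a)
Final yield: b b b b b b b b b a a
Total rewrite steps: 21

21


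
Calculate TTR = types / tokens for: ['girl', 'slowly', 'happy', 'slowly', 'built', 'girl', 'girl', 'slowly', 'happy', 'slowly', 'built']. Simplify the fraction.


Tokens: 11
Unique types: ('built', 'girl', 'happy', 'slowly') = 4
TTR = 4/11
Already in lowest terms.

4/11


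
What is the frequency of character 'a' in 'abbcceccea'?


Scanning 'abbcceccea' for 'a':
  Position 0: 'a' -> MATCH (count: 1)
  Position 9: 'a' -> MATCH (count: 2)
Total occurrences of 'a': 2

2


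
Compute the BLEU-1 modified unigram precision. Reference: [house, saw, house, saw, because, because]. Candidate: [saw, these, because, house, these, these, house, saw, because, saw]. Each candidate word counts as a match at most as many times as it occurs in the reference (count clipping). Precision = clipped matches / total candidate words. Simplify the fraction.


Reference word counts: {'because': 2, 'house': 2, 'saw': 2}
Checking each candidate word (with clipping):
  'saw' -> in reference (ref count 2, used 1/2) -> match (matches: 1)
  'these' -> not in reference -> no match (matches: 1)
  'because' -> in reference (ref count 2, used 1/2) -> match (matches: 2)
  'house' -> in reference (ref count 2, used 1/2) -> match (matches: 3)
  'these' -> not in reference -> no match (matches: 3)
  'these' -> not in reference -> no match (matches: 3)
  'house' -> in reference (ref count 2, used 2/2) -> match (matches: 4)
  'saw' -> in reference (ref count 2, used 2/2) -> match (matches: 5)
  'because' -> in reference (ref count 2, used 2/2) -> match (matches: 6)
  'saw' -> ref count 2 already used up (2/2) -> clipped, no match (matches: 6)
Clipped matches: 6, Candidate length: 10
Precision = 6/10 = 3/5

3/5


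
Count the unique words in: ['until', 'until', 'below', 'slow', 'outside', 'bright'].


Listing all tokens and tracking unique types:
  Token 1: 'until' -> NEW (unique so far: 1)
  Token 2: 'until' -> duplicate (unique so far: 1)
  Token 3: 'below' -> NEW (unique so far: 2)
  Token 4: 'slow' -> NEW (unique so far: 3)
  Token 5: 'outside' -> NEW (unique so far: 4)
  Token 6: 'bright' -> NEW (unique so far: 5)
Unique types: ('below', 'bright', 'outside', 'slow', 'until')
Vocabulary size: 5

5


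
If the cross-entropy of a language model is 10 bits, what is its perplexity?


Perplexity formula: PP = 2^H
H = 10
PP = 2^10
PP = 2^10 = 1024

1024


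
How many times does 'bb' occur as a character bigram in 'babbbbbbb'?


Scanning 'babbbbbbb' for bigram 'bb':
  Position 0: 'ba' -> no
  Position 1: 'ab' -> no
  Position 2: 'bb' -> MATCH
  Position 3: 'bb' -> MATCH
  Position 4: 'bb' -> MATCH
  Position 5: 'bb' -> MATCH
  Position 6: 'bb' -> MATCH
  Position 7: 'bb' -> MATCH
Total matches: 6

6


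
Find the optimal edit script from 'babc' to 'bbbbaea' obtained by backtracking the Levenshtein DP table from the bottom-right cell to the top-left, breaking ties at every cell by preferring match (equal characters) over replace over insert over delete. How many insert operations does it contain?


Edit distance = 5. Backtracking from cell (4, 7) with preference match > replace > insert > delete,
then listing the resulting alignment 'babc' -> 'bbbbaea' left to right:
  Step 1: insert 'b' [insertion #1]
  Step 2: insert 'b' [insertion #2]
  Step 3: insert 'b' [insertion #3]
  Step 4: keep 'b'
  Step 5: keep 'a'
  Step 6: replace b->e
  Step 7: replace c->a
Total insertions: 3

3


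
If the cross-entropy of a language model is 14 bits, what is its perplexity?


Perplexity formula: PP = 2^H
H = 14
PP = 2^14
PP = 2^14 = 16384

16384


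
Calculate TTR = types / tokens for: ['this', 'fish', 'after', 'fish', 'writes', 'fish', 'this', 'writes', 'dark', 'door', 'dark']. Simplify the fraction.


Tokens: 11
Unique types: ('after', 'dark', 'door', 'fish', 'this', 'writes') = 6
TTR = 6/11
Already in lowest terms.

6/11


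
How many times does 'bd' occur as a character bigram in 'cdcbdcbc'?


Scanning 'cdcbdcbc' for bigram 'bd':
  Position 0: 'cd' -> no
  Position 1: 'dc' -> no
  Position 2: 'cb' -> no
  Position 3: 'bd' -> MATCH
  Position 4: 'dc' -> no
  Position 5: 'cb' -> no
  Position 6: 'bc' -> no
Total matches: 1

1


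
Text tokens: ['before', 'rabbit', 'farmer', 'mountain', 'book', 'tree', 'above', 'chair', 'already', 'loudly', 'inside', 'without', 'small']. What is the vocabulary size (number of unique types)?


Listing all tokens and tracking unique types:
  Token 1: 'before' -> NEW (unique so far: 1)
  Token 2: 'rabbit' -> NEW (unique so far: 2)
  Token 3: 'farmer' -> NEW (unique so far: 3)
  Token 4: 'mountain' -> NEW (unique so far: 4)
  Token 5: 'book' -> NEW (unique so far: 5)
  Token 6: 'tree' -> NEW (unique so far: 6)
  Token 7: 'above' -> NEW (unique so far: 7)
  Token 8: 'chair' -> NEW (unique so far: 8)
  Token 9: 'already' -> NEW (unique so far: 9)
  Token 10: 'loudly' -> NEW (unique so far: 10)
  Token 11: 'inside' -> NEW (unique so far: 11)
  Token 12: 'without' -> NEW (unique so far: 12)
  Token 13: 'small' -> NEW (unique so far: 13)
Unique types: ('above', 'already', 'before', 'book', 'chair', 'farmer', 'inside', 'loudly', 'mountain', 'rabbit', 'small', 'tree', 'without')
Vocabulary size: 13

13


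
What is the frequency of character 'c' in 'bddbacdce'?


Scanning 'bddbacdce' for 'c':
  Position 5: 'c' -> MATCH (count: 1)
  Position 7: 'c' -> MATCH (count: 2)
Total occurrences of 'c': 2

2


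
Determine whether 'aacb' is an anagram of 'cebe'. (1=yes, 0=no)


Sort characters of 'aacb': 'aabc'
Sort characters of 'cebe': 'bcee'
Sorted forms differ -> they are NOT anagrams
Result: 0

0


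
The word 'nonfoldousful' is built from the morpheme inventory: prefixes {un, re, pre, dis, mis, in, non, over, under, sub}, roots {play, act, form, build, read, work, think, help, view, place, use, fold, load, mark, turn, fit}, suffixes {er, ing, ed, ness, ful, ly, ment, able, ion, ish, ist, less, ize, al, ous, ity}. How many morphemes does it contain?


Segmenting 'nonfoldousful' against the inventory:
  'non' -> prefix (morpheme 1)
  'fold' -> root (morpheme 2)
  'ous' -> suffix (morpheme 3)
  'ful' -> suffix (morpheme 4)
Total morphemes: 4

4


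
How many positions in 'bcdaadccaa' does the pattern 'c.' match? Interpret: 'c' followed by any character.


Pattern: c. means 'c' followed by any character.
Scanning 'bcdaadccaa' position-by-position:
  Pos 0: window 'bc' -> no
  Pos 1: window 'cd' -> MATCH
  Pos 2: window 'da' -> no
  Pos 3: window 'aa' -> no
  Pos 4: window 'ad' -> no
  Pos 5: window 'dc' -> no
  Pos 6: window 'cc' -> MATCH
  Pos 7: window 'ca' -> MATCH
  Pos 8: window 'aa' -> no
  Pos 9: window 'a' -> no
Total matches: 3

3


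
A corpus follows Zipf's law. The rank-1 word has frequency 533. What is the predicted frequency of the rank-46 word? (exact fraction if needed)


Zipf's law: freq(rank) = f1 / rank
f1 = 533, rank = 46
freq = 533 / 46
GCD(533, 46) = 1
Simplified: 533/46

533/46


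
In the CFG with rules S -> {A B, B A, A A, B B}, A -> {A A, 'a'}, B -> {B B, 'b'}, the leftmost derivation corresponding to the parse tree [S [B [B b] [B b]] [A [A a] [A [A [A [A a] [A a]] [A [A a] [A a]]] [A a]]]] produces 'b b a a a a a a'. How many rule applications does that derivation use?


Every bracketed nonterminal node [X ...] in the tree is produced by exactly one rule application.
Reading the tree off as a leftmost derivation:
  Step 1: S  =>  B A   (applied S -> B A)
  Step 2: B A  =>  B B A   (applied B -> B B)
  Step 3: B B A  =>  b B A   (applied B -> b)
  Step 4: b B A  =>  b b A   (applied B -> b)
  Step 5: b b A  =>  b b A A   (applied A -> A A)
  Step 6: b b A A  =>  b b a A   (applied A -> a)
  Step 7: b b a A  =>  b b a A A   (applied A -> A A)
  Step 8: b b a A A  =>  b b a A A A   (applied A -> A A)
  Step 9: b b a A A A  =>  b b a A A A A   (applied A -> A A)
  Step 10: b b a A A A A  =>  b b a a A A A   (applied A -> a)
  Step 11: b b a a A A A  =>  b b a a a A A   (applied A -> a)
  Step 12: b b a a a A A  =>  b b a a a A A A   (applied A -> A A)
  Step 13: b b a a a A A A  =>  b b a a a a A A   (applied A -> a)
  Step 14: b b a a a a A A  =>  b b a a a a a A   (applied A -> a)
  Step 15: b b a a a a a A  =>  b b a a a a a a   (applied A -> a)
Final yield: b b a a a a a a
Total rewrite steps: 15

15


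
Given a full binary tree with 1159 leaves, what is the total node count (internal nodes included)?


Leaf nodes (terminals): 1159
Internal nodes = n - 1 = 1159 - 1 = 1158
Total = leaves + internal = 1159 + 1158 = 2317

2317


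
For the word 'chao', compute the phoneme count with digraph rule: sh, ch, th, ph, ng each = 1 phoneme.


Parsing 'chao' greedily, digraphs first:
  'ch' -> digraph (1 consonant phoneme) (phonemes so far: 1)
  'a' -> vowel phoneme (phonemes so far: 2)
  'o' -> vowel phoneme (phonemes so far: 3)
Total phonemes: 3

3


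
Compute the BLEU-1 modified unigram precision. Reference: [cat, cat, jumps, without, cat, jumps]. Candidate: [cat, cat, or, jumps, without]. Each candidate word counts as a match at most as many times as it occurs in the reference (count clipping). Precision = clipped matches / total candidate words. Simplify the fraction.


Reference word counts: {'cat': 3, 'jumps': 2, 'without': 1}
Checking each candidate word (with clipping):
  'cat' -> in reference (ref count 3, used 1/3) -> match (matches: 1)
  'cat' -> in reference (ref count 3, used 2/3) -> match (matches: 2)
  'or' -> not in reference -> no match (matches: 2)
  'jumps' -> in reference (ref count 2, used 1/2) -> match (matches: 3)
  'without' -> in reference (ref count 1, used 1/1) -> match (matches: 4)
Clipped matches: 4, Candidate length: 5
Precision = 4/5

4/5


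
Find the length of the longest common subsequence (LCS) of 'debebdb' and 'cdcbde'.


DP table for LCS of 'debebdb' and 'cdcbde':
       c  d  c  b  d  e
    0  0  0  0  0  0  0
  d 0  0  1  1  1  1  1
  e 0  0  1  1  1  1  2
  b 0  0  1  1  2  2  2
  e 0  0  1  1  2  2  3
  b 0  0  1  1  2  2  3
  d 0  0  1  1  2  3  3
  b 0  0  1  1  2  3  3
LCS: 'dbe'
LCS length = 3

3


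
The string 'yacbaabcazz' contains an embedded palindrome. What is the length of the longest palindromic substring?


Scanning 'yacbaabcazz' for palindromic substrings.
Substring at positions 1-8: 'acbaabca'.
Check: reverse('acbaabca') = 'acbaabca' -> palindrome confirmed.
Neighbouring characters ('y' / 'z') break symmetry, so it cannot extend further.
No longer palindromic substring exists; longest length = 8

8


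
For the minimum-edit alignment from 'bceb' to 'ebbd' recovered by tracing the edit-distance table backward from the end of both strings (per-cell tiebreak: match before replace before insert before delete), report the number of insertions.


Edit distance = 4. Backtracking from cell (4, 4) with preference match > replace > insert > delete,
then listing the resulting alignment 'bceb' -> 'ebbd' left to right:
  Step 1: replace b->e
  Step 2: replace c->b
  Step 3: replace e->b
  Step 4: replace b->d
Total insertions: 0

0


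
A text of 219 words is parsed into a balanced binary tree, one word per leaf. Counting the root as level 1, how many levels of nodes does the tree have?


In a balanced binary tree with n leaves the deepest leaf is ceil(log2(n)) edges below the root,
so counting node levels inclusive of root and leaves gives ceil(log2(n)) + 1 levels.
log2(219) = 7.7748
ceil(7.7748) = 8
levels = 8 + 1 = 9

9


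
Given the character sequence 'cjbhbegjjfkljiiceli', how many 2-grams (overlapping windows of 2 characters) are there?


String 'cjbhbegjjfkljiiceli' has length L = 19.
Number of overlapping n-grams = L - n + 1
Substituting: 19 - 2 + 1 = 18

18


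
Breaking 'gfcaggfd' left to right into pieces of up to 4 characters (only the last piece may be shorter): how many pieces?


'gfcaggfd' has 8 characters.
Chunking with max size 4:
  Chunk 1: 'gfca' (positions 0-3)
  Chunk 2: 'ggfd' (positions 4-7)
Total chunks: ceil(8 / 4) = 2

2


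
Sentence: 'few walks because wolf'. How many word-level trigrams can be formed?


Word trigrams from [4] words:
  Trigram 1: (few walks because)
  Trigram 2: (walks because wolf)
Total word trigrams: 4 - 2 = 2

2


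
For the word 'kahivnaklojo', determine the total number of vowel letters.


Scanning each character of 'kahivnaklojo':
  Position 1: 'k' -> consonant (running count: 0)
  Position 2: 'a' -> vowel (running count: 1)
  Position 3: 'h' -> consonant (running count: 1)
  Position 4: 'i' -> vowel (running count: 2)
  Position 5: 'v' -> consonant (running count: 2)
  Position 6: 'n' -> consonant (running count: 2)
  Position 7: 'a' -> vowel (running count: 3)
  Position 8: 'k' -> consonant (running count: 3)
  Position 9: 'l' -> consonant (running count: 3)
  Position 10: 'o' -> vowel (running count: 4)
  Position 11: 'j' -> consonant (running count: 4)
  Position 12: 'o' -> vowel (running count: 5)
Total vowels: 5

5


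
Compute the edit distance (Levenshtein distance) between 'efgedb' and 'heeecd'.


Building DP table for s1='efgedb' (len 6) and s2='heeecd' (len 6):
       h  e  e  e  c  d
    0  1  2  3  4  5  6
  e 1  1  1  2  3  4  5
  f 2  2  2  2  3  4  5
  g 3  3  3  3  3  4  5
  e 4  4  3  3  3  4  5
  d 5  5  4  4  4  4  4
  b 6  6  5  5  5  5  5
Edit distance = dp[6][6] = 5

5


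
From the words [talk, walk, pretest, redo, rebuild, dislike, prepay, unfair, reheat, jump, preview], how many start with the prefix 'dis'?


Checking each word for prefix 'dis':
  'talk' -> no (count: 0)
  'walk' -> no (count: 0)
  'pretest' -> no (count: 0)
  'redo' -> no (count: 0)
  'rebuild' -> no (count: 0)
  'dislike' -> YES, starts with 'dis' (count: 1)
  'prepay' -> no (count: 1)
  'unfair' -> no (count: 1)
  'reheat' -> no (count: 1)
  'jump' -> no (count: 1)
  'preview' -> no (count: 1)
Total with prefix 'dis': 1

1


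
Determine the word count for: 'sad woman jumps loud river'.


Counting words by splitting on spaces:
  Word 1: 'sad'
  Word 2: 'woman'
  Word 3: 'jumps'
  Word 4: 'loud'
  Word 5: 'river'
Total words: 5

5


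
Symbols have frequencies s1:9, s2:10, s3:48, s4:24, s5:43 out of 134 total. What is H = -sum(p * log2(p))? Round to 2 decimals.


Computing entropy H = -sum(p_i * log2(p_i)):
  s1: p = 9/134 = 0.0672, -p*log2(p) = 0.2617
  s2: p = 10/134 = 0.0746, -p*log2(p) = 0.2794
  s3: p = 48/134 = 0.3582, -p*log2(p) = 0.5306
  s4: p = 24/134 = 0.1791, -p*log2(p) = 0.4444
  s5: p = 43/134 = 0.3209, -p*log2(p) = 0.5262
H = sum of terms = 2.0423
Rounded to 2 decimals: 2.04

2.04


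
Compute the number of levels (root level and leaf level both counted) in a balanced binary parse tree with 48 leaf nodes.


In a balanced binary tree with n leaves the deepest leaf is ceil(log2(n)) edges below the root,
so counting node levels inclusive of root and leaves gives ceil(log2(n)) + 1 levels.
log2(48) = 5.5850
ceil(5.5850) = 6
levels = 6 + 1 = 7

7


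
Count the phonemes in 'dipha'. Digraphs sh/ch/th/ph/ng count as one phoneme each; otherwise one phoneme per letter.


Parsing 'dipha' greedily, digraphs first:
  'd' -> consonant phoneme (phonemes so far: 1)
  'i' -> vowel phoneme (phonemes so far: 2)
  'ph' -> digraph (1 consonant phoneme) (phonemes so far: 3)
  'a' -> vowel phoneme (phonemes so far: 4)
Total phonemes: 4

4


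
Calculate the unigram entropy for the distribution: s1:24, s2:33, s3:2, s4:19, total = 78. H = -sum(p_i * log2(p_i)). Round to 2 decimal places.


Computing entropy H = -sum(p_i * log2(p_i)):
  s1: p = 24/78 = 0.3077, -p*log2(p) = 0.5232
  s2: p = 33/78 = 0.4231, -p*log2(p) = 0.5250
  s3: p = 2/78 = 0.0256, -p*log2(p) = 0.1355
  s4: p = 19/78 = 0.2436, -p*log2(p) = 0.4963
H = sum of terms = 1.6800
Rounded to 2 decimals: 1.68

1.68


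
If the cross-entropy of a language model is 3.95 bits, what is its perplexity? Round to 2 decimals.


Perplexity formula: PP = 2^H
H = 3.95
PP = 2^3.95
Decompose: 2^3.95 = 2^3 * 2^0.95
2^3 = 8, 2^0.95 ~ 1.9318727
PP ~ 8 * 1.9318727 = 15.4549816
Rounded to 2 decimals: 15.45

15.45


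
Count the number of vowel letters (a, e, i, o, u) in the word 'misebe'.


Scanning each character of 'misebe':
  Position 1: 'm' -> consonant (running count: 0)
  Position 2: 'i' -> vowel (running count: 1)
  Position 3: 's' -> consonant (running count: 1)
  Position 4: 'e' -> vowel (running count: 2)
  Position 5: 'b' -> consonant (running count: 2)
  Position 6: 'e' -> vowel (running count: 3)
Total vowels: 3

3


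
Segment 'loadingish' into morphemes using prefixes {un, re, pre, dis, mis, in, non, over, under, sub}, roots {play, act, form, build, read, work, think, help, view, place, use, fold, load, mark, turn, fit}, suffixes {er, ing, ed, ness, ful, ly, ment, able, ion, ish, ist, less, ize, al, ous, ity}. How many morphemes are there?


Segmenting 'loadingish' against the inventory:
  'load' -> root (morpheme 1)
  'ing' -> suffix (morpheme 2)
  'ish' -> suffix (morpheme 3)
Total morphemes: 3

3


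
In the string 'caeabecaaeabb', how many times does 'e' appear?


Scanning 'caeabecaaeabb' for 'e':
  Position 2: 'e' -> MATCH (count: 1)
  Position 5: 'e' -> MATCH (count: 2)
  Position 9: 'e' -> MATCH (count: 3)
Total occurrences of 'e': 3

3


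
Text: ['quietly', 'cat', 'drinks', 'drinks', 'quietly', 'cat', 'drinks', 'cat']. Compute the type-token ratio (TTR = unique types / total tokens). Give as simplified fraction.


Tokens: 8
Unique types: ('cat', 'drinks', 'quietly') = 3
TTR = 3/8
Already in lowest terms.

3/8


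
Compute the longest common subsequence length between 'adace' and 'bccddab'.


DP table for LCS of 'adace' and 'bccddab':
       b  c  c  d  d  a  b
    0  0  0  0  0  0  0  0
  a 0  0  0  0  0  0  1  1
  d 0  0  0  0  1  1  1  1
  a 0  0  0  0  1  1  2  2
  c 0  0  1  1  1  1  2  2
  e 0  0  1  1  1  1  2  2
LCS: 'da'
LCS length = 2

2


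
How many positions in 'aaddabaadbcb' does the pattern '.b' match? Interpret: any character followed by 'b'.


Pattern: .b means any character followed by 'b'.
Scanning 'aaddabaadbcb' position-by-position:
  Pos 0: window 'aa' -> no
  Pos 1: window 'ad' -> no
  Pos 2: window 'dd' -> no
  Pos 3: window 'da' -> no
  Pos 4: window 'ab' -> MATCH
  Pos 5: window 'ba' -> no
  Pos 6: window 'aa' -> no
  Pos 7: window 'ad' -> no
  Pos 8: window 'db' -> MATCH
  Pos 9: window 'bc' -> no
  Pos 10: window 'cb' -> MATCH
  Pos 11: window 'b' -> no
Total matches: 3

3


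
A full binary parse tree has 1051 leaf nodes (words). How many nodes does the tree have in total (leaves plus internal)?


Leaf nodes (terminals): 1051
Internal nodes = n - 1 = 1051 - 1 = 1050
Total = leaves + internal = 1051 + 1050 = 2101

2101


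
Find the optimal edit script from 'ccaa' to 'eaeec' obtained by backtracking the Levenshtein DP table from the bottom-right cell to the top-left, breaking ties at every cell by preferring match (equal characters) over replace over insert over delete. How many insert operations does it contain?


Edit distance = 5. Backtracking from cell (4, 5) with preference match > replace > insert > delete,
then listing the resulting alignment 'ccaa' -> 'eaeec' left to right:
  Step 1: insert 'e' [insertion #1]
  Step 2: replace c->a
  Step 3: replace c->e
  Step 4: replace a->e
  Step 5: replace a->c
Total insertions: 1

1


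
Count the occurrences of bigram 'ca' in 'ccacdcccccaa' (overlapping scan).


Scanning 'ccacdcccccaa' for bigram 'ca':
  Position 0: 'cc' -> no
  Position 1: 'ca' -> MATCH
  Position 2: 'ac' -> no
  Position 3: 'cd' -> no
  Position 4: 'dc' -> no
  Position 5: 'cc' -> no
  Position 6: 'cc' -> no
  Position 7: 'cc' -> no
  Position 8: 'cc' -> no
  Position 9: 'ca' -> MATCH
  Position 10: 'aa' -> no
Total matches: 2

2
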